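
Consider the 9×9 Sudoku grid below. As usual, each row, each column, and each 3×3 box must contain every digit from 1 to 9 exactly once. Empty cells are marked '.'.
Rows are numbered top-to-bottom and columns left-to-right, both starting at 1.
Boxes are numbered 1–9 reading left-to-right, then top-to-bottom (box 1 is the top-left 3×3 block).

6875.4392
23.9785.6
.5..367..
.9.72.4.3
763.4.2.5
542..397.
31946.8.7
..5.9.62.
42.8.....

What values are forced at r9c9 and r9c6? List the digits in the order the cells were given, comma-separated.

9,7

For r9c9:
  Consider where 9 can go in row 9.
  r9c3 is out (column 3 already has a 9).
  r9c5 is out (column 5 already has a 9).
  r9c6 is out (box 8 already has a 9).
  r9c7 is out (column 7 already has a 9).
  r9c8 is out (column 8 already has a 9).
  So the only cell in row 9 that can hold 9 is r9c9.
  So r9c9 = 9.
For r9c6:
  Consider where 7 can go in row 9.
  r9c3 is out (column 3 already has a 7).
  r9c5 is out (column 5 already has a 7).
  r9c7 is out (column 7 already has a 7).
  r9c8 is out (column 8 already has a 7).
  r9c9 is out (column 9 already has a 7).
  So the only cell in row 9 that can hold 7 is r9c6.
  So r9c6 = 7.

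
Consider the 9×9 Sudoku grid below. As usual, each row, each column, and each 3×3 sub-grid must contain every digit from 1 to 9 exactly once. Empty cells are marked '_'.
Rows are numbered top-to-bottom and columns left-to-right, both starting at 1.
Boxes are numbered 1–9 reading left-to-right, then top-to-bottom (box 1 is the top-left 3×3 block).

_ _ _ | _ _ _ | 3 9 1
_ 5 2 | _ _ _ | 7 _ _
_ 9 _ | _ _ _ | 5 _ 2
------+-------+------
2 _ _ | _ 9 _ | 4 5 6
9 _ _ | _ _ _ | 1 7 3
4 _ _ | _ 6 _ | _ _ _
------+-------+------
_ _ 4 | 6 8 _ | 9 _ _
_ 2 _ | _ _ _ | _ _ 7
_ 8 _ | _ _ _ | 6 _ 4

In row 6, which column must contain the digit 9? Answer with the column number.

9

Consider where 9 can go in row 6.
r6c2 is out (column 2 already has a 9). r6c3 is out (box 4 already has a 9). r6c4 is out (box 5 already has a 9). r6c6 is out (box 5 already has a 9). The remaining empty cells in row 6 are similarly blocked.
So the only cell in row 6 that can hold 9 is r6c9.
That is column 9.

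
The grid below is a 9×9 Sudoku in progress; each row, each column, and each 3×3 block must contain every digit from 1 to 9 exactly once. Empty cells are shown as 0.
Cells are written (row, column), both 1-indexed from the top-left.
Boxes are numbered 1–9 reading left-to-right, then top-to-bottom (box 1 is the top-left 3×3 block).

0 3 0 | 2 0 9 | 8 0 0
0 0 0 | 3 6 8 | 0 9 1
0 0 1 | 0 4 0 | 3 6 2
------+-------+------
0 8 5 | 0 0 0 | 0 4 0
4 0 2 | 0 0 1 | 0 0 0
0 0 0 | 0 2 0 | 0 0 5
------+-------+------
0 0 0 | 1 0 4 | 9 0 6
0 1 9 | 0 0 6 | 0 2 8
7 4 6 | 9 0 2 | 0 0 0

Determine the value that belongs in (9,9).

3

Row 9 already contains {2, 4, 6, 7, 9}.
Column 9 already contains {1, 2, 5, 6, 8}.
Its 3×3 block (box 9) already contains {2, 6, 8, 9}.
The only value from 1–9 not eliminated is 3, so (9,9) = 3.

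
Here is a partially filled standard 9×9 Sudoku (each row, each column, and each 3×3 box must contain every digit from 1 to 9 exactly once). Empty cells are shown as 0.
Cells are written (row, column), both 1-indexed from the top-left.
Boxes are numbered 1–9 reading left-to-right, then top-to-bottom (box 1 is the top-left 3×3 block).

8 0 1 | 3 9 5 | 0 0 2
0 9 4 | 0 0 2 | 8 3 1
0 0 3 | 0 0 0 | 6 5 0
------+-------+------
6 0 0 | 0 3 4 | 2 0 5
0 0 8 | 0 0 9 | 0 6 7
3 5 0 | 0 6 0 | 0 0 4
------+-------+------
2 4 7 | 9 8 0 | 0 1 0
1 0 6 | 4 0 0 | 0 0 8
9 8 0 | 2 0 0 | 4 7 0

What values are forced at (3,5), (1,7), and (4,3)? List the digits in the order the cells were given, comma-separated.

For (3,5):
  Consider where 4 can go in row 3.
  (3,1) is out (box 1 already has a 4).
  (3,2) is out (column 2 already has a 4).
  (3,4) is out (column 4 already has a 4).
  (3,6) is out (column 6 already has a 4).
  (3,9) is out (column 9 already has a 4).
  So the only cell in row 3 that can hold 4 is (3,5).
  So (3,5) = 4.
For (1,7):
  Row 1 already contains {1, 2, 3, 5, 8, 9}.
  Column 7 already contains {2, 4, 6, 8}.
  Its 3×3 block (box 3) already contains {1, 2, 3, 5, 6, 8}.
  The only value from 1–9 not eliminated is 7, so (1,7) = 7.
For (4,3):
  Row 4 already contains {2, 3, 4, 5, 6}.
  Column 3 already contains {1, 3, 4, 6, 7, 8}.
  Its 3×3 block (box 4) already contains {3, 5, 6, 8}.
  The only value from 1–9 not eliminated is 9, so (4,3) = 9.

4,7,9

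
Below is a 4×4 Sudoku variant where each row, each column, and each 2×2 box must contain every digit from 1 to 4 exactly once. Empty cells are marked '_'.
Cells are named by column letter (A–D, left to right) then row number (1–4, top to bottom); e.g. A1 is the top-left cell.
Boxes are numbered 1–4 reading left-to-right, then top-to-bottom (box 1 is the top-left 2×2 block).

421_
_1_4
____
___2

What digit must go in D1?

Row 1 already contains {1, 2, 4}.
Column D already contains {2, 4}.
Its 2×2 block (box 2) already contains {1, 4}.
The only value from 1–4 not eliminated is 3, so D1 = 3.

3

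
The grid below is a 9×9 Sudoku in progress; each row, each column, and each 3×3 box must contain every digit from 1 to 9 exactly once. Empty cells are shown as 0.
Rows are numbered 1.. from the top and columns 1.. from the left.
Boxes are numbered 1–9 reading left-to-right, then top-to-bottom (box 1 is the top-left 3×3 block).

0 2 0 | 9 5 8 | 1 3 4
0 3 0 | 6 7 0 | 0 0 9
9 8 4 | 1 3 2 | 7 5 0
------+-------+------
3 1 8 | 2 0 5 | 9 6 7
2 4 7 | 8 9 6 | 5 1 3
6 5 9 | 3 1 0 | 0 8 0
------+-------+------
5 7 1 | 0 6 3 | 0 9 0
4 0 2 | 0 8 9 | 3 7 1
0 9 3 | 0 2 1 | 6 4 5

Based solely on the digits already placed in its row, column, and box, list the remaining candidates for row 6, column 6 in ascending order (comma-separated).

Row 6 already contains {1, 3, 5, 6, 8, 9}.
Column 6 already contains {1, 2, 3, 5, 6, 8, 9}.
Its 3×3 block (box 5) already contains {1, 2, 3, 5, 6, 8, 9}.
Removing those from 1–9 leaves {4, 7} as the candidates for row 6, column 6.

4,7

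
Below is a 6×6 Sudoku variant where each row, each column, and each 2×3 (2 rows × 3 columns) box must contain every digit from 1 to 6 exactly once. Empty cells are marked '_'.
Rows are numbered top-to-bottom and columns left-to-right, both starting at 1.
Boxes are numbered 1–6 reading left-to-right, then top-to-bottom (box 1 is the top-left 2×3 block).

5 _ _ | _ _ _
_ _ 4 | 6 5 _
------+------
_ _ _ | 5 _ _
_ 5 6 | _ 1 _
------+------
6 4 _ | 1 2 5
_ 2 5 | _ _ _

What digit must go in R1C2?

6

Cell R1C2 itself could take any of {1, 3, 6} by direct elimination.
Consider where 6 can go in row 1.
R1C3 is out (column 3 already has a 6).
R1C4 is out (column 4 already has a 6).
R1C5 is out (box 2 already has a 6).
R1C6 is out (box 2 already has a 6).
So the only cell in row 1 that can hold 6 is R1C2.
Therefore R1C2 = 6.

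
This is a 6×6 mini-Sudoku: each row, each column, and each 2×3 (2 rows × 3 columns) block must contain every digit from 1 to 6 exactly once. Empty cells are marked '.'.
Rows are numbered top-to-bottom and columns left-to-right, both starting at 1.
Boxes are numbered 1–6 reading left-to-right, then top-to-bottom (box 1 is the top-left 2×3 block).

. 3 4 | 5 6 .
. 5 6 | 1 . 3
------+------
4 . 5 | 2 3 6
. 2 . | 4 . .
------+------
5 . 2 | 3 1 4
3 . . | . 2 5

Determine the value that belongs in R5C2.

Row 5 already contains {1, 2, 3, 4, 5}.
Column 2 already contains {2, 3, 5}.
Its 2×3 block (box 5) already contains {2, 3, 5}.
The only value from 1–6 not eliminated is 6, so R5C2 = 6.

6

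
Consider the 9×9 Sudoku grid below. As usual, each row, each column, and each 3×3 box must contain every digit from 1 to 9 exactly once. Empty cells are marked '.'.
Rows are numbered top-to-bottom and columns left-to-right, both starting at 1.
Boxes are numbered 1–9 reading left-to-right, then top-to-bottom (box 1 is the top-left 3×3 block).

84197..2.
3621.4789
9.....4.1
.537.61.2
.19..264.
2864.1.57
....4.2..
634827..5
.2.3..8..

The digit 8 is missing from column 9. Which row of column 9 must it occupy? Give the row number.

Consider where 8 can go in column 9.
R1C9 is out (row 1 already has a 8).
R7C9 is out (box 9 already has a 8).
R9C9 is out (row 9 already has a 8).
So the only cell in column 9 that can hold 8 is R5C9.
That is row 5.

5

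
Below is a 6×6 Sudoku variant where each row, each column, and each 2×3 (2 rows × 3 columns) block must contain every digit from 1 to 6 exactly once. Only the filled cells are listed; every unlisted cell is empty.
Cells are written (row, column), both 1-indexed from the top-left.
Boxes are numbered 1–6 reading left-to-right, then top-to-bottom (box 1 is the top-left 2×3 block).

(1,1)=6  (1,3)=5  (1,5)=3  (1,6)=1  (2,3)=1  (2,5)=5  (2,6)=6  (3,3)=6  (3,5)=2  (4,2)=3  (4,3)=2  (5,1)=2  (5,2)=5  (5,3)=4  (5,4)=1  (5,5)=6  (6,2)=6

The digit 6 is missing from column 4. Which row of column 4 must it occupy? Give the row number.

4

Consider where 6 can go in column 4.
(1,4) is out (row 1 already has a 6).
(2,4) is out (row 2 already has a 6).
(3,4) is out (row 3 already has a 6).
(6,4) is out (row 6 already has a 6).
So the only cell in column 4 that can hold 6 is (4,4).
That is row 4.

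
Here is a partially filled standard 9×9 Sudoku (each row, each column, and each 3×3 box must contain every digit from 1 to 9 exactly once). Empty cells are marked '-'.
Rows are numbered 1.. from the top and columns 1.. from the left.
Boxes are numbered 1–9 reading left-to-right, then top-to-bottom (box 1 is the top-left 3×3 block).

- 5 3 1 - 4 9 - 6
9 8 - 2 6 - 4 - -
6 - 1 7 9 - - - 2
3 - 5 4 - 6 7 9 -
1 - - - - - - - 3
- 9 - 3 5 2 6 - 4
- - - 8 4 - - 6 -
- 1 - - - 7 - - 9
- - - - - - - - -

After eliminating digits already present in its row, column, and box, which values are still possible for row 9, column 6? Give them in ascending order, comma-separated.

1,3,5,9

Row 9 already contains {}.
Column 6 already contains {2, 4, 6, 7}.
Its 3×3 block (box 8) already contains {4, 7, 8}.
Removing those from 1–9 leaves {1, 3, 5, 9} as the candidates for row 9, column 6.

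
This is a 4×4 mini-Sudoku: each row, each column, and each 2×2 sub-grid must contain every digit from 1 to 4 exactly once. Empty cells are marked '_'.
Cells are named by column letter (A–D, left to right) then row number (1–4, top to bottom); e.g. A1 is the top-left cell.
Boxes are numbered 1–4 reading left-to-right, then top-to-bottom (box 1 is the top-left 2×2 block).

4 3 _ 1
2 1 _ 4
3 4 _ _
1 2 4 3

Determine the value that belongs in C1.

Row 1 already contains {1, 3, 4}.
Column C already contains {4}.
Its 2×2 block (box 2) already contains {1, 4}.
The only value from 1–4 not eliminated is 2, so C1 = 2.

2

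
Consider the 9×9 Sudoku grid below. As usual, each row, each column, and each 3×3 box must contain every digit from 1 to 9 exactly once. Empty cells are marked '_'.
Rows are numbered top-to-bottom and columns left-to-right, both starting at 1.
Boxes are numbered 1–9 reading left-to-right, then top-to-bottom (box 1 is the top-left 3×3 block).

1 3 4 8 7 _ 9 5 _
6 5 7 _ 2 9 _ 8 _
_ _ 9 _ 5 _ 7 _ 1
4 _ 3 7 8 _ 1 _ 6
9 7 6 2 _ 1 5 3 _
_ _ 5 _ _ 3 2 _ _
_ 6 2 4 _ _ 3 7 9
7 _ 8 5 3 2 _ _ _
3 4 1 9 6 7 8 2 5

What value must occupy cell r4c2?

Row 4 already contains {1, 3, 4, 6, 7, 8}.
Column 2 already contains {3, 4, 5, 6, 7}.
Its 3×3 block (box 4) already contains {3, 4, 5, 6, 7, 9}.
The only value from 1–9 not eliminated is 2, so r4c2 = 2.

2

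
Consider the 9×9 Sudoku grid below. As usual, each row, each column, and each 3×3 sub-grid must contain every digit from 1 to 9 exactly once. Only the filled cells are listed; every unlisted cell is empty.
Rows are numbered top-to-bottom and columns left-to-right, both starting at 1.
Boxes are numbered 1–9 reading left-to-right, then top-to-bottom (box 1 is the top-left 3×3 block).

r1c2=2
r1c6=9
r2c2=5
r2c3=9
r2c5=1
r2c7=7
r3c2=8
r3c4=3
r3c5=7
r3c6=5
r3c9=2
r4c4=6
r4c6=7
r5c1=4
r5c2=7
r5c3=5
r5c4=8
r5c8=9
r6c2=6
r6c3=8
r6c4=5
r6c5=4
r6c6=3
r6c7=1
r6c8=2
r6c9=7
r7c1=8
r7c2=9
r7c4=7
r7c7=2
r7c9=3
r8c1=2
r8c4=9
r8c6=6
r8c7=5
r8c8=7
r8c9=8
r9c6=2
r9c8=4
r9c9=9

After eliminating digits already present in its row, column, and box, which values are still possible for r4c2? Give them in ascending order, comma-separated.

Row 4 already contains {6, 7}.
Column 2 already contains {2, 5, 6, 7, 8, 9}.
Its 3×3 block (box 4) already contains {4, 5, 6, 7, 8}.
Removing those from 1–9 leaves {1, 3} as the candidates for r4c2.

1,3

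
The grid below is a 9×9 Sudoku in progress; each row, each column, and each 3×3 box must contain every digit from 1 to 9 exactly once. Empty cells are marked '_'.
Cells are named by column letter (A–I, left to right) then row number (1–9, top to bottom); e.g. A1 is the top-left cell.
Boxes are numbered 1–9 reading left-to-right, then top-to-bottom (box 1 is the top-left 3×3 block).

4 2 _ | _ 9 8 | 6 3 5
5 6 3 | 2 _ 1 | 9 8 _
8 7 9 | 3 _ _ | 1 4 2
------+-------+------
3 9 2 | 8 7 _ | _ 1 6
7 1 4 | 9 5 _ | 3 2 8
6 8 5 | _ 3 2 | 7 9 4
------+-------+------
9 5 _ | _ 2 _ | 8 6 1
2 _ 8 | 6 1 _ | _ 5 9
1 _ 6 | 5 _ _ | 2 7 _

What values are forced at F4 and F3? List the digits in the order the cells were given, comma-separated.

For F4:
  Row 4 already contains {1, 2, 3, 6, 7, 8, 9}.
  Column F already contains {1, 2, 8}.
  Its 3×3 block (box 5) already contains {2, 3, 5, 7, 8, 9}.
  The only value from 1–9 not eliminated is 4, so F4 = 4.
For F3:
  Consider where 5 can go in box 2.
  D1 is out (row 1 already has a 5).
  E2 is out (row 2 already has a 5).
  E3 is out (column E already has a 5).
  So the only cell in box 2 that can hold 5 is F3.
  So F3 = 5.

4,5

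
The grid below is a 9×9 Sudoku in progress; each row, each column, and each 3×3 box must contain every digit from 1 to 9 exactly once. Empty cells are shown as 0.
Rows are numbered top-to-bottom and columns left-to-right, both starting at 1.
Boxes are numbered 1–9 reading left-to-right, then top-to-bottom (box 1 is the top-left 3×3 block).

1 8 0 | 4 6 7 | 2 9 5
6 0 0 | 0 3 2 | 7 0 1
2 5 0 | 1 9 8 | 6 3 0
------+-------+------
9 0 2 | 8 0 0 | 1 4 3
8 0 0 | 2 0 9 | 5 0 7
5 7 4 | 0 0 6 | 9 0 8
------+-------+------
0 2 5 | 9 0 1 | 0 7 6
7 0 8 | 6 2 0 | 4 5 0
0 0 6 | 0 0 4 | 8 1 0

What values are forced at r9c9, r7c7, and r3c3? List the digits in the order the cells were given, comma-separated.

2,3,7

For r9c9:
  Consider where 2 can go in box 9.
  r7c7 is out (row 7 already has a 2).
  r8c9 is out (row 8 already has a 2).
  So the only cell in box 9 that can hold 2 is r9c9.
  So r9c9 = 2.
For r7c7:
  Row 7 already contains {1, 2, 5, 6, 7, 9}.
  Column 7 already contains {1, 2, 4, 5, 6, 7, 8, 9}.
  Its 3×3 block (box 9) already contains {1, 4, 5, 6, 7, 8}.
  The only value from 1–9 not eliminated is 3, so r7c7 = 3.
For r3c3:
  Row 3 already contains {1, 2, 3, 5, 6, 8, 9}.
  Column 3 already contains {2, 4, 5, 6, 8}.
  Its 3×3 block (box 1) already contains {1, 2, 5, 6, 8}.
  The only value from 1–9 not eliminated is 7, so r3c3 = 7.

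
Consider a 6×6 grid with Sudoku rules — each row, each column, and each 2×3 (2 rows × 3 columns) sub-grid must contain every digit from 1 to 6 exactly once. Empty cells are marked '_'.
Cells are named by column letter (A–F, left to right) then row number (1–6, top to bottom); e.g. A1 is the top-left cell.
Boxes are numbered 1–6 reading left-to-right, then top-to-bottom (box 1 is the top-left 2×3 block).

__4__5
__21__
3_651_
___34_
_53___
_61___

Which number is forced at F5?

Cell F5 itself could take any of {1, 2, 4, 6} by direct elimination.
Consider where 1 can go in column F.
F2 is out (row 2 already has a 1).
F3 is out (row 3 already has a 1).
F4 is out (box 4 already has a 1).
F6 is out (row 6 already has a 1).
So the only cell in column F that can hold 1 is F5.
Therefore F5 = 1.

1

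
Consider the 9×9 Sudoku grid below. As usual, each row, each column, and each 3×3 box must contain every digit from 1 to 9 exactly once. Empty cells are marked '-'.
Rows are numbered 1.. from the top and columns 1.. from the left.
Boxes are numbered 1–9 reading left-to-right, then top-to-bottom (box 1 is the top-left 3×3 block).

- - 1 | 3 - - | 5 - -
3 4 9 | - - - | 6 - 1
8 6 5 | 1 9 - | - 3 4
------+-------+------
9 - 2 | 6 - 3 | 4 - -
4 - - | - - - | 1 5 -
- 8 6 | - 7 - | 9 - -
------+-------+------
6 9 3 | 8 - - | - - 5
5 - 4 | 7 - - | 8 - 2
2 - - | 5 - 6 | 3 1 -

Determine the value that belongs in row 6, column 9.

Row 6 already contains {6, 7, 8, 9}.
Column 9 already contains {1, 2, 4, 5}.
Its 3×3 block (box 6) already contains {1, 4, 5, 9}.
The only value from 1–9 not eliminated is 3, so row 6, column 9 = 3.

3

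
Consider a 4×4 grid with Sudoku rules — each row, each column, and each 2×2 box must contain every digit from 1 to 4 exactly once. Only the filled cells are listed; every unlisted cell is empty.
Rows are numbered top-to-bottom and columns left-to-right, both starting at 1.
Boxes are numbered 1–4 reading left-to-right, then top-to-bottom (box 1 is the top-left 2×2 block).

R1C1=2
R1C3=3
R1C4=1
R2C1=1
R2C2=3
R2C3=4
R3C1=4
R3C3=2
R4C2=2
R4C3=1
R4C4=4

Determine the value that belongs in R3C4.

Row 3 already contains {2, 4}.
Column 4 already contains {1, 4}.
Its 2×2 block (box 4) already contains {1, 2, 4}.
The only value from 1–4 not eliminated is 3, so R3C4 = 3.

3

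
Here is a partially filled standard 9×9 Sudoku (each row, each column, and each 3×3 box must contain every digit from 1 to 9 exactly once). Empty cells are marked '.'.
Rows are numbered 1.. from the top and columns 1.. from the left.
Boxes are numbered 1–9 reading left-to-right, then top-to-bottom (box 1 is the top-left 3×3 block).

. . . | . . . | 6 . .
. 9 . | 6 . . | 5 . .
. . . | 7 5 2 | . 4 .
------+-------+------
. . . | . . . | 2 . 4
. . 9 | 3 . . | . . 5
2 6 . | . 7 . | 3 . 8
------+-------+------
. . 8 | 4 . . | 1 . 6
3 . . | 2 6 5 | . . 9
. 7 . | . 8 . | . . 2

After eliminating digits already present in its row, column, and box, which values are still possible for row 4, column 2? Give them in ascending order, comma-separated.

Row 4 already contains {2, 4}.
Column 2 already contains {6, 7, 9}.
Its 3×3 block (box 4) already contains {2, 6, 9}.
Removing those from 1–9 leaves {1, 3, 5, 8} as the candidates for row 4, column 2.

1,3,5,8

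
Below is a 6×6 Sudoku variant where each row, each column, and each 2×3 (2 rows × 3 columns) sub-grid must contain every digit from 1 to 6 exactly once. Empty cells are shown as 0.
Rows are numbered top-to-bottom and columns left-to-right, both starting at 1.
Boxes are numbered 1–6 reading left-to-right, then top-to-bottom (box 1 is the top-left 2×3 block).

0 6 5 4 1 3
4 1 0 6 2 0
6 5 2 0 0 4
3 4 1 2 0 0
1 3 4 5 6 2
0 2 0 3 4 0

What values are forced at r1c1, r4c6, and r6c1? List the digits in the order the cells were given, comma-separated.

2,6,5

For r1c1:
  Row 1 already contains {1, 3, 4, 5, 6}.
  Column 1 already contains {1, 3, 4, 6}.
  Its 2×3 block (box 1) already contains {1, 4, 5, 6}.
  The only value from 1–6 not eliminated is 2, so r1c1 = 2.
For r4c6:
  Consider where 6 can go in row 4.
  r4c5 is out (column 5 already has a 6).
  So the only cell in row 4 that can hold 6 is r4c6.
  So r4c6 = 6.
For r6c1:
  Row 6 already contains {2, 3, 4}.
  Column 1 already contains {1, 3, 4, 6}.
  Its 2×3 block (box 5) already contains {1, 2, 3, 4}.
  The only value from 1–6 not eliminated is 5, so r6c1 = 5.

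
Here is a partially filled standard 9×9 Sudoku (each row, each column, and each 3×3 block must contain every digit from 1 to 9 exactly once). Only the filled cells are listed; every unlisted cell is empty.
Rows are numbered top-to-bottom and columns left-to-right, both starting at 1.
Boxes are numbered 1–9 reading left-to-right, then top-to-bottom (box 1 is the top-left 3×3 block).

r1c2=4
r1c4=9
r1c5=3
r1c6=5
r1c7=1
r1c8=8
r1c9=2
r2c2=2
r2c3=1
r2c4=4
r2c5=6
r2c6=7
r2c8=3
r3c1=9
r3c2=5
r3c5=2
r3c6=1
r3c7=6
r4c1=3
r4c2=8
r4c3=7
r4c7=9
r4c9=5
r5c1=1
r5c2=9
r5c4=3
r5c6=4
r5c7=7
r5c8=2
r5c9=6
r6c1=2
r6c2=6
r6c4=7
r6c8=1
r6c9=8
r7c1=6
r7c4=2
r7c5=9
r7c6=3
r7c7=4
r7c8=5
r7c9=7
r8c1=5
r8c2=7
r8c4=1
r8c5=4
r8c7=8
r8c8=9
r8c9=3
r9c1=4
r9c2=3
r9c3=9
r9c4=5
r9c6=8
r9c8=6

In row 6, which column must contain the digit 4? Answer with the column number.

3

Consider where 4 can go in row 6.
r6c5 is out (column 5 already has a 4).
r6c6 is out (column 6 already has a 4).
r6c7 is out (column 7 already has a 4).
So the only cell in row 6 that can hold 4 is r6c3.
That is column 3.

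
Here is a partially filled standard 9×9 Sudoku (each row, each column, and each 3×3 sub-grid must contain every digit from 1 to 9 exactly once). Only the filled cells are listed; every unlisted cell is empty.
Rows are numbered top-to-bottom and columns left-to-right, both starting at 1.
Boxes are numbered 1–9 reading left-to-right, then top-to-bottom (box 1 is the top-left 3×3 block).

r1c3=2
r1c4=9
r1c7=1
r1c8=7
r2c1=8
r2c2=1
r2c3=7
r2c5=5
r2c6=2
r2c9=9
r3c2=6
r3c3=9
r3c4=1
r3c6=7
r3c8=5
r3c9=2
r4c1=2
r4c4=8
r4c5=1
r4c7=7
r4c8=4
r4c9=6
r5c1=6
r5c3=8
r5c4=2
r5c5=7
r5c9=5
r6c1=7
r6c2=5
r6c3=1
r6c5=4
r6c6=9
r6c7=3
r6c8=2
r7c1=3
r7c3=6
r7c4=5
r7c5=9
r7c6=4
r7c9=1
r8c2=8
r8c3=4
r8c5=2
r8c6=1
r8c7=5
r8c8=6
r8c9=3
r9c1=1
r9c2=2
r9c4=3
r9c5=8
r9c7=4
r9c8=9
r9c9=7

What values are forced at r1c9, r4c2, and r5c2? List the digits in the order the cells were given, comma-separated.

4,9,4

For r1c9:
  Consider where 4 can go in box 3.
  r2c7 is out (column 7 already has a 4).
  r2c8 is out (column 8 already has a 4).
  r3c7 is out (column 7 already has a 4).
  So the only cell in box 3 that can hold 4 is r1c9.
  So r1c9 = 4.
For r4c2:
  Consider where 9 can go in row 4.
  r4c3 is out (column 3 already has a 9).
  r4c6 is out (column 6 already has a 9).
  So the only cell in row 4 that can hold 9 is r4c2.
  So r4c2 = 9.
For r5c2:
  Consider where 4 can go in row 5.
  r5c6 is out (column 6 already has a 4).
  r5c7 is out (column 7 already has a 4).
  r5c8 is out (column 8 already has a 4).
  So the only cell in row 5 that can hold 4 is r5c2.
  So r5c2 = 4.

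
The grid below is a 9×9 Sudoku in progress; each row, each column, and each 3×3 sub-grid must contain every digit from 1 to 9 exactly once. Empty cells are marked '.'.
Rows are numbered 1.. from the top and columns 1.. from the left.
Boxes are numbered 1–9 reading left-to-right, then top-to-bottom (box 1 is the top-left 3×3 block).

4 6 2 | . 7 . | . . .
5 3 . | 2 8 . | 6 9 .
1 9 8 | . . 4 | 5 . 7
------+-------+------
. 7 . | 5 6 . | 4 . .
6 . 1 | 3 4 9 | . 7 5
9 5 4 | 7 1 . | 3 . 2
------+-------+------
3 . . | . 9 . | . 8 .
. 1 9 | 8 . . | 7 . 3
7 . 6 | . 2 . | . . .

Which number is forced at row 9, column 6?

3

Cell row 9, column 6 itself could take any of {1, 3, 5} by direct elimination.
Consider where 3 can go in box 8.
row 7, column 4 is out (row 7 already has a 3).
row 7, column 6 is out (row 7 already has a 3).
row 8, column 5 is out (row 8 already has a 3).
row 8, column 6 is out (row 8 already has a 3).
row 9, column 4 is out (column 4 already has a 3).
So the only cell in box 8 that can hold 3 is row 9, column 6.
Therefore row 9, column 6 = 3.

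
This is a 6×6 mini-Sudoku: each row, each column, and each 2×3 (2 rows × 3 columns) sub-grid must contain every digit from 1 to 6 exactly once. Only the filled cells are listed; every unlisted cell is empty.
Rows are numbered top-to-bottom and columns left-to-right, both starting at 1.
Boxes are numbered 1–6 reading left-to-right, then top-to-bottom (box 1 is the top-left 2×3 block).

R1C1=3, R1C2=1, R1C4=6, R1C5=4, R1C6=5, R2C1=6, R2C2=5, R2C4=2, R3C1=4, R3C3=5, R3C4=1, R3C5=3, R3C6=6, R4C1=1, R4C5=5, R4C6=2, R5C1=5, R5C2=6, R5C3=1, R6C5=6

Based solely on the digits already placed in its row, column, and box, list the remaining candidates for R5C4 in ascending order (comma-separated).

Row 5 already contains {1, 5, 6}.
Column 4 already contains {1, 2, 6}.
Its 2×3 block (box 6) already contains {6}.
Removing those from 1–6 leaves {3, 4} as the candidates for R5C4.

3,4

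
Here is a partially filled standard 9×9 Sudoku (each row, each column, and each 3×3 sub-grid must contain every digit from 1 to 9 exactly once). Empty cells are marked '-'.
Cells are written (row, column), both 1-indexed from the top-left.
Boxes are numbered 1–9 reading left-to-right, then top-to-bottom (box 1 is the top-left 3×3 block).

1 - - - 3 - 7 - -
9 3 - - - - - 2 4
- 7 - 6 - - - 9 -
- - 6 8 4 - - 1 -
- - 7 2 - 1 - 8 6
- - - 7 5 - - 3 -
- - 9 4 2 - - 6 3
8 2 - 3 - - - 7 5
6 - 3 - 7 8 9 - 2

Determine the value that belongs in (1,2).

Cell (1,2) itself could take any of {4, 5, 6, 8} by direct elimination.
Consider where 6 can go in row 1.
(1,3) is out (column 3 already has a 6).
(1,4) is out (column 4 already has a 6).
(1,6) is out (box 2 already has a 6).
(1,8) is out (column 8 already has a 6).
(1,9) is out (column 9 already has a 6).
So the only cell in row 1 that can hold 6 is (1,2).
Therefore (1,2) = 6.

6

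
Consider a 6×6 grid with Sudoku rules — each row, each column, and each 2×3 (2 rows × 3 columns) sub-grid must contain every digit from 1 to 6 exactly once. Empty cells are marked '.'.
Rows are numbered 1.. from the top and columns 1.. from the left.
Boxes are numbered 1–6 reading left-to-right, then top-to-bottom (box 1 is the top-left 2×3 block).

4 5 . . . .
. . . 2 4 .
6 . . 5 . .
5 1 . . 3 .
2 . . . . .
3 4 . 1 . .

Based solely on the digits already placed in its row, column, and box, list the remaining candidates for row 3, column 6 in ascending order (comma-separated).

Row 3 already contains {5, 6}.
Column 6 already contains {}.
Its 2×3 block (box 4) already contains {3, 5}.
Removing those from 1–6 leaves {1, 2, 4} as the candidates for row 3, column 6.

1,2,4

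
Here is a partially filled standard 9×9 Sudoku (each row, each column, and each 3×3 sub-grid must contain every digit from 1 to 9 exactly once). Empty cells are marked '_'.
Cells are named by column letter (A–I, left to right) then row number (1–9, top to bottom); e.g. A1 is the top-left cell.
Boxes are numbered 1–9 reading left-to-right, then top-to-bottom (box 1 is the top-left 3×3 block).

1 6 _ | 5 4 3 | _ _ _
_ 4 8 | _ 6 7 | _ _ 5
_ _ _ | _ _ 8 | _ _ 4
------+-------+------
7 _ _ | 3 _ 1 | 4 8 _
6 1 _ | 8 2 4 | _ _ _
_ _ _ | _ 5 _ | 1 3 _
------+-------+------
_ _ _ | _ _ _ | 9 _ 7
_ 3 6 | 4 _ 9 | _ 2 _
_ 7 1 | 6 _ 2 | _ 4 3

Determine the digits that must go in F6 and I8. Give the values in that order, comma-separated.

6,1

For F6:
  Row 6 already contains {1, 3, 5}.
  Column F already contains {1, 2, 3, 4, 7, 8, 9}.
  Its 3×3 block (box 5) already contains {1, 2, 3, 4, 5, 8}.
  The only value from 1–9 not eliminated is 6, so F6 = 6.
For I8:
  Consider where 1 can go in column I.
  I1 is out (row 1 already has a 1).
  I4 is out (row 4 already has a 1).
  I5 is out (row 5 already has a 1).
  I6 is out (row 6 already has a 1).
  So the only cell in column I that can hold 1 is I8.
  So I8 = 1.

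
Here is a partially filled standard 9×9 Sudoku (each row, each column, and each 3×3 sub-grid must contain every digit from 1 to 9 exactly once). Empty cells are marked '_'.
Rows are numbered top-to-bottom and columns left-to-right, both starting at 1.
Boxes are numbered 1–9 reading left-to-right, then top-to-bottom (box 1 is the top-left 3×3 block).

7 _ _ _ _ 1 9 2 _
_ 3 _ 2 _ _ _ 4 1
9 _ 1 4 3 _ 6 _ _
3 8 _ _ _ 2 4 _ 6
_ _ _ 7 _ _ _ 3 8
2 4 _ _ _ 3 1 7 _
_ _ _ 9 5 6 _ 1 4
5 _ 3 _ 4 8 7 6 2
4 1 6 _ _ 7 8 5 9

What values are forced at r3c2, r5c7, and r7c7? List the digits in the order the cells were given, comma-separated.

2,2,3

For r3c2:
  Consider where 2 can go in box 1.
  r1c2 is out (row 1 already has a 2).
  r1c3 is out (row 1 already has a 2).
  r2c1 is out (row 2 already has a 2).
  r2c3 is out (row 2 already has a 2).
  So the only cell in box 1 that can hold 2 is r3c2.
  So r3c2 = 2.
For r5c7:
  Consider where 2 can go in box 6.
  r4c8 is out (row 4 already has a 2).
  r6c9 is out (row 6 already has a 2).
  So the only cell in box 6 that can hold 2 is r5c7.
  So r5c7 = 2.
For r7c7:
  Row 7 already contains {1, 4, 5, 6, 9}.
  Column 7 already contains {1, 4, 6, 7, 8, 9}.
  Its 3×3 block (box 9) already contains {1, 2, 4, 5, 6, 7, 8, 9}.
  The only value from 1–9 not eliminated is 3, so r7c7 = 3.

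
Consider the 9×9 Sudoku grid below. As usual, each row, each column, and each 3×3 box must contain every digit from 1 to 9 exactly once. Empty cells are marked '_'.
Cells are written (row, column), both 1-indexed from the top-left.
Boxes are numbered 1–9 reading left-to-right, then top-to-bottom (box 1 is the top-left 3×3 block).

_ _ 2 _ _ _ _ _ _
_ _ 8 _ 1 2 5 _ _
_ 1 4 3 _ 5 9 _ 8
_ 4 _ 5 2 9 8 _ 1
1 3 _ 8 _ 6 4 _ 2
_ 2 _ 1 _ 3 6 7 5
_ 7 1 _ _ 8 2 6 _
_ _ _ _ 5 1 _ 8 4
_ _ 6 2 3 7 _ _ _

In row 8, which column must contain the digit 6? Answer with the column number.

4

Consider where 6 can go in row 8.
(8,1) is out (box 7 already has a 6).
(8,2) is out (box 7 already has a 6).
(8,3) is out (column 3 already has a 6).
(8,7) is out (column 7 already has a 6).
So the only cell in row 8 that can hold 6 is (8,4).
That is column 4.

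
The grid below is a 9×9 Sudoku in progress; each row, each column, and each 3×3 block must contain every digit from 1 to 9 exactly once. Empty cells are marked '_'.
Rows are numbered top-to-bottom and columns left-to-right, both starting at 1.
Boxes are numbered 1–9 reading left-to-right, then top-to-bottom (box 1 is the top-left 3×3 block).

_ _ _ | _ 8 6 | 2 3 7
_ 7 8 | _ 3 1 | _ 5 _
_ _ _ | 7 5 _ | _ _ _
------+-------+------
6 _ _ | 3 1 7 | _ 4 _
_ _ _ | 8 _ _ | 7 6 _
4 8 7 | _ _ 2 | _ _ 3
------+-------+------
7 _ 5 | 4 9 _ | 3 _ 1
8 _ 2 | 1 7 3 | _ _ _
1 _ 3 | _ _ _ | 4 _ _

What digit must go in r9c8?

Cell r9c8 itself could take any of {2, 7, 8, 9} by direct elimination.
Consider where 7 can go in row 9.
r9c2 is out (column 2 already has a 7).
r9c4 is out (column 4 already has a 7).
r9c5 is out (column 5 already has a 7).
r9c6 is out (column 6 already has a 7).
r9c9 is out (column 9 already has a 7).
So the only cell in row 9 that can hold 7 is r9c8.
Therefore r9c8 = 7.

7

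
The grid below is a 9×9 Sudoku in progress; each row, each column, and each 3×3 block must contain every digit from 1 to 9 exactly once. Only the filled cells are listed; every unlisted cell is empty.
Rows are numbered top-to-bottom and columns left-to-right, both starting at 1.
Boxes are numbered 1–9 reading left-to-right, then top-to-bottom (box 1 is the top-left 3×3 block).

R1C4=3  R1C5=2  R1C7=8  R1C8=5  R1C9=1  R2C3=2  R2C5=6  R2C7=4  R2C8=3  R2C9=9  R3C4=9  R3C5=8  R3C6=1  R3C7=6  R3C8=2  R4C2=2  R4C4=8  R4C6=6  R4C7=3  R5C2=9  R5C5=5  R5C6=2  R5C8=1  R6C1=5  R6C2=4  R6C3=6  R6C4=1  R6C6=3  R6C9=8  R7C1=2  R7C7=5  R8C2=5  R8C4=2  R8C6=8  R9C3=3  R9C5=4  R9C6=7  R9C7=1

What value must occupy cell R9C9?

Cell R9C9 itself could take any of {2, 6} by direct elimination.
Consider where 2 can go in row 9.
R9C1 is out (column 1 already has a 2).
R9C2 is out (column 2 already has a 2).
R9C4 is out (column 4 already has a 2).
R9C8 is out (column 8 already has a 2).
So the only cell in row 9 that can hold 2 is R9C9.
Therefore R9C9 = 2.

2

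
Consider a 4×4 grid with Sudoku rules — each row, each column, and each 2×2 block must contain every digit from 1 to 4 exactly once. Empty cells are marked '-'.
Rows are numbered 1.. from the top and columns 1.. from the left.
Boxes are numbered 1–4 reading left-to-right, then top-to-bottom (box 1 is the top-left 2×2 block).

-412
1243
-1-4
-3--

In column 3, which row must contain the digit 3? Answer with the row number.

Consider where 3 can go in column 3.
row 4, column 3 is out (row 4 already has a 3).
So the only cell in column 3 that can hold 3 is row 3, column 3.
That is row 3.

3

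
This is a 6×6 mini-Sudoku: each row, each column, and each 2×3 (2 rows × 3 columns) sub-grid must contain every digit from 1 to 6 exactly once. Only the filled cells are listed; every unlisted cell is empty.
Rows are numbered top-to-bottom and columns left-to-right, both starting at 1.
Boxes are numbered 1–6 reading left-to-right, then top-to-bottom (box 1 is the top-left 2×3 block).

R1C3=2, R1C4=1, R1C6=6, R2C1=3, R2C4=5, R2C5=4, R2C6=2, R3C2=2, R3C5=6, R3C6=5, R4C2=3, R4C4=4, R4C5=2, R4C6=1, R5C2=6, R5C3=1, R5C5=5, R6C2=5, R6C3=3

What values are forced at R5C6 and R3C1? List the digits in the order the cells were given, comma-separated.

3,1

For R5C6:
  Consider where 3 can go in column 6.
  R6C6 is out (row 6 already has a 3).
  So the only cell in column 6 that can hold 3 is R5C6.
  So R5C6 = 3.
For R3C1:
  Consider where 1 can go in box 3.
  R3C3 is out (column 3 already has a 1).
  R4C1 is out (row 4 already has a 1).
  R4C3 is out (row 4 already has a 1).
  So the only cell in box 3 that can hold 1 is R3C1.
  So R3C1 = 1.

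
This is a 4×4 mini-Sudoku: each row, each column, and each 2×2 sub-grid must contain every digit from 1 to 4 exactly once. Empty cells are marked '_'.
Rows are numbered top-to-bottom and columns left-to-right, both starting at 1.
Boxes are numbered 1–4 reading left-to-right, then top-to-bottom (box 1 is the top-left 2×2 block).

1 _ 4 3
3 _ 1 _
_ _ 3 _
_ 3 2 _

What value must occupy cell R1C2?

Row 1 already contains {1, 3, 4}.
Column 2 already contains {3}.
Its 2×2 block (box 1) already contains {1, 3}.
The only value from 1–4 not eliminated is 2, so R1C2 = 2.

2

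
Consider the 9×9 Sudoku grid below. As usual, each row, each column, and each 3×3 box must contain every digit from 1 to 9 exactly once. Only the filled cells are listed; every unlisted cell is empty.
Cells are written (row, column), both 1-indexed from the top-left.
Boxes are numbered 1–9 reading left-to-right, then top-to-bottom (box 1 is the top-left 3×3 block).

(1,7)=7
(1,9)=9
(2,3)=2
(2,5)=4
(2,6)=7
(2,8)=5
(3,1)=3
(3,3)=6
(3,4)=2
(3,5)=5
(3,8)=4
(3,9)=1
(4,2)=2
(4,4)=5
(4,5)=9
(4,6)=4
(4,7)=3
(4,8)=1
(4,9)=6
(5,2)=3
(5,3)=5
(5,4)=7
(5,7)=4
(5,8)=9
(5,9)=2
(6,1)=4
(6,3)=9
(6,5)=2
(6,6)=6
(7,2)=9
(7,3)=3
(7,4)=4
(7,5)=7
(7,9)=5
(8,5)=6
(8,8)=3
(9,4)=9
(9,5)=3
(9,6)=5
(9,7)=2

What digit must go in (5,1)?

6

Cell (5,1) itself could take any of {1, 6, 8} by direct elimination.
Consider where 6 can go in box 4.
(4,1) is out (row 4 already has a 6).
(4,3) is out (row 4 already has a 6).
(6,2) is out (row 6 already has a 6).
So the only cell in box 4 that can hold 6 is (5,1).
Therefore (5,1) = 6.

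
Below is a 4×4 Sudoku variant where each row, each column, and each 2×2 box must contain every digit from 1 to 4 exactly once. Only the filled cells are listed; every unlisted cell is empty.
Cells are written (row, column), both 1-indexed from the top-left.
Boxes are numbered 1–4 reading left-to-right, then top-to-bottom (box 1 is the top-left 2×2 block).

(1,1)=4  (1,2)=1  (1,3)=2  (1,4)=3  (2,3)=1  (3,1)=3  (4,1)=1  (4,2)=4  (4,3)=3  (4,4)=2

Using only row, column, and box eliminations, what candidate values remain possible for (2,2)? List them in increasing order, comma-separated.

2,3

Row 2 already contains {1}.
Column 2 already contains {1, 4}.
Its 2×2 block (box 1) already contains {1, 4}.
Removing those from 1–4 leaves {2, 3} as the candidates for (2,2).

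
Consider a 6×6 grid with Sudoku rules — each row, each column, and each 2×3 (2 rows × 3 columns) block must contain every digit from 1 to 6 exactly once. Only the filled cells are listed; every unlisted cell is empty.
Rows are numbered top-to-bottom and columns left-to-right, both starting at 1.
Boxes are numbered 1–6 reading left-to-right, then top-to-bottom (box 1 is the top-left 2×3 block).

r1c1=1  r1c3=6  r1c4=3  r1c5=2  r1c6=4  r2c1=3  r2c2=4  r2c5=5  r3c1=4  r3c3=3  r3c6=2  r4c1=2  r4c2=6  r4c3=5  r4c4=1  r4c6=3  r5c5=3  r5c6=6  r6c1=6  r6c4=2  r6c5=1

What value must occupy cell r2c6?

Row 2 already contains {3, 4, 5}.
Column 6 already contains {2, 3, 4, 6}.
Its 2×3 block (box 2) already contains {2, 3, 4, 5}.
The only value from 1–6 not eliminated is 1, so r2c6 = 1.

1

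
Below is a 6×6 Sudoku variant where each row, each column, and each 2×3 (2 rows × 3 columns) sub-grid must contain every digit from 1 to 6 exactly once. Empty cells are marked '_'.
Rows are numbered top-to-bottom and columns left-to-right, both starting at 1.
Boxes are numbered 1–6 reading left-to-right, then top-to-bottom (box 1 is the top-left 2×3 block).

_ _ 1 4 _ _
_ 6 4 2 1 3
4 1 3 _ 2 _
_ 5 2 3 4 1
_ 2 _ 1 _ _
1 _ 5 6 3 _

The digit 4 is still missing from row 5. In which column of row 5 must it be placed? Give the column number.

6

Consider where 4 can go in row 5.
R5C1 is out (column 1 already has a 4).
R5C3 is out (column 3 already has a 4).
R5C5 is out (column 5 already has a 4).
So the only cell in row 5 that can hold 4 is R5C6.
That is column 6.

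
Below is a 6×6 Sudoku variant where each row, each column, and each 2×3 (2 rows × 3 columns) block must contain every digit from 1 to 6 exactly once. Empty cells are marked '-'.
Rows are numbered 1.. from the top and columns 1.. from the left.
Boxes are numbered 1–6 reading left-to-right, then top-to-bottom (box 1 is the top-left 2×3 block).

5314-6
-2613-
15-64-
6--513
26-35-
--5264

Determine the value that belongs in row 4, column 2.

4

Row 4 already contains {1, 3, 5, 6}.
Column 2 already contains {2, 3, 5, 6}.
Its 2×3 block (box 3) already contains {1, 5, 6}.
The only value from 1–6 not eliminated is 4, so row 4, column 2 = 4.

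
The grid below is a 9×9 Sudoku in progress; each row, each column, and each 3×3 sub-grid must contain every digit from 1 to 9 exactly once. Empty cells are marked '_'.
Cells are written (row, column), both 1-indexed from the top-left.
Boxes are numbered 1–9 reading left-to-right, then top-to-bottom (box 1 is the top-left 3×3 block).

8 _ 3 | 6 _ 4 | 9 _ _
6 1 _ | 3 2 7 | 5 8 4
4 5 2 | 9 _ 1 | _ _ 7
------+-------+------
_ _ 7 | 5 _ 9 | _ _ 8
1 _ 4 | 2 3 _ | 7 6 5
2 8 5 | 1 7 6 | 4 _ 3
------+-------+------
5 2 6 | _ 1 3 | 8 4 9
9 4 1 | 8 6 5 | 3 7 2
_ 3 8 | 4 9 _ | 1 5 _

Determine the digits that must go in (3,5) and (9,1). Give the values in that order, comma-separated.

8,7

For (3,5):
  Row 3 already contains {1, 2, 4, 5, 7, 9}.
  Column 5 already contains {1, 2, 3, 6, 7, 9}.
  Its 3×3 block (box 2) already contains {1, 2, 3, 4, 6, 7, 9}.
  The only value from 1–9 not eliminated is 8, so (3,5) = 8.
For (9,1):
  Row 9 already contains {1, 3, 4, 5, 8, 9}.
  Column 1 already contains {1, 2, 4, 5, 6, 8, 9}.
  Its 3×3 block (box 7) already contains {1, 2, 3, 4, 5, 6, 8, 9}.
  The only value from 1–9 not eliminated is 7, so (9,1) = 7.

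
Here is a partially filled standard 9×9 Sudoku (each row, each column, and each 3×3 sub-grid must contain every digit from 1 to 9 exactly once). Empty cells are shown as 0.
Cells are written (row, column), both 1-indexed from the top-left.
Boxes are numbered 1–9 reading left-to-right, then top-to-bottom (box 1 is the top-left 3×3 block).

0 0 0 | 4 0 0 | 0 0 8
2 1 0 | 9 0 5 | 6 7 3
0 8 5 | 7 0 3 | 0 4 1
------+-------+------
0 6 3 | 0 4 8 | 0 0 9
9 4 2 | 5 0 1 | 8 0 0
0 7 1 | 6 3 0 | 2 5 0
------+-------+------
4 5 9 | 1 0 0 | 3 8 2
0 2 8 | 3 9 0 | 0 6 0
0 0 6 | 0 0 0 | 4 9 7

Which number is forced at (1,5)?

1

Cell (1,5) itself could take any of {1, 2, 6} by direct elimination.
Consider where 1 can go in row 1.
(1,1) is out (box 1 already has a 1). (1,2) is out (column 2 already has a 1). (1,3) is out (column 3 already has a 1). (1,6) is out (column 6 already has a 1). The remaining empty cells in row 1 are similarly blocked.
So the only cell in row 1 that can hold 1 is (1,5).
Therefore (1,5) = 1.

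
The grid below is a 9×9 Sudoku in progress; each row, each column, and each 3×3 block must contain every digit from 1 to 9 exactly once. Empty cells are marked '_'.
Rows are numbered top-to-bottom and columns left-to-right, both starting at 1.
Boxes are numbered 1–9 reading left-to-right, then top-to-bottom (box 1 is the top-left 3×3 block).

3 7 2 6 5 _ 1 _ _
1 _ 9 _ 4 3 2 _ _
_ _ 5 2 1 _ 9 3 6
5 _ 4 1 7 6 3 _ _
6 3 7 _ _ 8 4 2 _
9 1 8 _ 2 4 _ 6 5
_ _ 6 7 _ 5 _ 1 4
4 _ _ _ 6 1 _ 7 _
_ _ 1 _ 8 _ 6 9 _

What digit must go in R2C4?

Row 2 already contains {1, 2, 3, 4, 9}.
Column 4 already contains {1, 2, 6, 7}.
Its 3×3 block (box 2) already contains {1, 2, 3, 4, 5, 6}.
The only value from 1–9 not eliminated is 8, so R2C4 = 8.

8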